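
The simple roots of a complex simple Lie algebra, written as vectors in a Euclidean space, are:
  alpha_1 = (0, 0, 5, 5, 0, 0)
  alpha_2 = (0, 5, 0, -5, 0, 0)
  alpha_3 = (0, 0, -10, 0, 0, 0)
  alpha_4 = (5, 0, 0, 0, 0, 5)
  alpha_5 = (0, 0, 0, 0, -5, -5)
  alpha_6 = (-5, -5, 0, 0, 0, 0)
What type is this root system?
type C_6

Compute the Cartan integers a_ij = 2(alpha_i, alpha_j)/(alpha_j, alpha_j); the resulting 6x6 Cartan matrix is
[[2, -1, -1, 0, 0, 0], [-1, 2, 0, 0, 0, -1], [-2, 0, 2, 0, 0, 0], [0, 0, 0, 2, -1, -1], [0, 0, 0, -1, 2, 0], [0, -1, 0, -1, 0, 2]].
The roots have two lengths (squared-length ratio 2:1); the short ones are alpha_{1,2,4,5,6}. The associated Dynkin diagram is a chain of 6 nodes with a double edge at one end; the terminal node there is the unique long simple root (C_6), so the type is C_6 (the algebra sp(12)).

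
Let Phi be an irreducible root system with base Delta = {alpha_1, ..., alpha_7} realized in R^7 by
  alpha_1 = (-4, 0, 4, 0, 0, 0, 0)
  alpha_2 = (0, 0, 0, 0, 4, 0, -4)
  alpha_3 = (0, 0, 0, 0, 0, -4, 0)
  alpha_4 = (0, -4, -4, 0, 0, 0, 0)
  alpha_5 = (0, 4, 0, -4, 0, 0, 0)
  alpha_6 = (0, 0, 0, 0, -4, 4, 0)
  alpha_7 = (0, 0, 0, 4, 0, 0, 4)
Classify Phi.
Compute the Cartan integers a_ij = 2(alpha_i, alpha_j)/(alpha_j, alpha_j); the resulting 7x7 Cartan matrix is
[[2, 0, 0, -1, 0, 0, 0], [0, 2, 0, 0, 0, -1, -1], [0, 0, 2, 0, 0, -1, 0], [-1, 0, 0, 2, -1, 0, 0], [0, 0, 0, -1, 2, 0, -1], [0, -1, -2, 0, 0, 2, 0], [0, -1, 0, 0, -1, 0, 2]].
The roots have two lengths (squared-length ratio 2:1); the short ones are alpha_{3}. The associated Dynkin diagram is a chain of 7 nodes with a double edge at one end; the terminal node there is the unique short simple root (B_7), so the type is B_7 (the algebra so(15)).

B7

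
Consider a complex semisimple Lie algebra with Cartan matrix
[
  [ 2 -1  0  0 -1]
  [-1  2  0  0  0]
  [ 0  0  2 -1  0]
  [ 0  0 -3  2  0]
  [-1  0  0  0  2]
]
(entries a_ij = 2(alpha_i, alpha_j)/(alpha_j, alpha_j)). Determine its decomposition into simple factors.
A_3 (sl(4)) ⊕ G_2

The diagram associated to this matrix has two connected components: the simple roots {alpha_1, alpha_2, alpha_5} form a chain of 3 nodes with single edges (A_3), and {alpha_3, alpha_4} form two nodes joined by a triple edge (G_2). A semisimple Lie algebra decomposes uniquely as the direct sum of simple ideals, one per connected component of its Dynkin diagram, so g ≅ A_3 ⊕ G_2 (dimension 15 + 14 = 29).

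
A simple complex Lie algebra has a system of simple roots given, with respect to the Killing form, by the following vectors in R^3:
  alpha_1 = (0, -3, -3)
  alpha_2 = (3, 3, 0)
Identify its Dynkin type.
Compute the Cartan integers a_ij = 2(alpha_i, alpha_j)/(alpha_j, alpha_j); the resulting 2x2 Cartan matrix is
[[2, -1], [-1, 2]].
All simple roots have the same length, so the diagram is simply laced. The associated Dynkin diagram is a chain of 2 nodes with single edges (A_2), so the type is A_2 (the algebra sl(3)).

A2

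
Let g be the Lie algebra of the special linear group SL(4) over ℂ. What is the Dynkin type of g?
This is sl(4), which has dimension 4^2 - 1 = 15 and rank 4 - 1 = 3 (a Cartan subalgebra is the diagonal traceless matrices). In the classification of classical Lie algebras, the special linear algebra sl(n+1) has type A_n; here n = 3, so the Dynkin diagram is a chain of 3 nodes with single edges (A_3). Hence the type is A_3.

A_3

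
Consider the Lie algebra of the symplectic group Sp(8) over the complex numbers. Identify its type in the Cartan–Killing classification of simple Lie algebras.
type C_4

This is sp(8), which has dimension 8(8+1)/2 = 36 and rank 8/2 = 4. In the classification of classical Lie algebras, the symplectic algebra sp(2n) has type C_n; here n = 4, so the Dynkin diagram is a chain of 4 nodes with a double edge at one end; the terminal node there is the unique long simple root (C_4). Hence the type is C_4.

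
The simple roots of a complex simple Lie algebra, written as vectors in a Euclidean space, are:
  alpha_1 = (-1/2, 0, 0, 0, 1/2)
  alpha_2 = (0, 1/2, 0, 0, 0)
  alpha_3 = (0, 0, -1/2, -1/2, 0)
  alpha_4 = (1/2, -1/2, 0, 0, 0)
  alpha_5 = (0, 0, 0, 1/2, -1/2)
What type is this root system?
B5

Compute the Cartan integers a_ij = 2(alpha_i, alpha_j)/(alpha_j, alpha_j); the resulting 5x5 Cartan matrix is
[[2, 0, 0, -1, -1], [0, 2, 0, -1, 0], [0, 0, 2, 0, -1], [-1, -2, 0, 2, 0], [-1, 0, -1, 0, 2]].
The roots have two lengths (squared-length ratio 2:1); the short ones are alpha_{2}. The associated Dynkin diagram is a chain of 5 nodes with a double edge at one end; the terminal node there is the unique short simple root (B_5), so the type is B_5 (the algebra so(11)).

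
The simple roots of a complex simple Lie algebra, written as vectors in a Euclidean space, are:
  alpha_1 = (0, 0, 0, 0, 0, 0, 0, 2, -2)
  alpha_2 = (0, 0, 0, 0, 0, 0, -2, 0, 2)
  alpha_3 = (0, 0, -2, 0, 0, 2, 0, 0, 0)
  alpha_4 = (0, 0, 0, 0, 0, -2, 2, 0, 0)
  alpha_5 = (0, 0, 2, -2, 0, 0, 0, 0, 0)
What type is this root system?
A5

Compute the Cartan integers a_ij = 2(alpha_i, alpha_j)/(alpha_j, alpha_j); the resulting 5x5 Cartan matrix is
[[2, -1, 0, 0, 0], [-1, 2, 0, -1, 0], [0, 0, 2, -1, -1], [0, -1, -1, 2, 0], [0, 0, -1, 0, 2]].
All simple roots have the same length, so the diagram is simply laced. The associated Dynkin diagram is a chain of 5 nodes with single edges (A_5), so the type is A_5 (the algebra sl(6)).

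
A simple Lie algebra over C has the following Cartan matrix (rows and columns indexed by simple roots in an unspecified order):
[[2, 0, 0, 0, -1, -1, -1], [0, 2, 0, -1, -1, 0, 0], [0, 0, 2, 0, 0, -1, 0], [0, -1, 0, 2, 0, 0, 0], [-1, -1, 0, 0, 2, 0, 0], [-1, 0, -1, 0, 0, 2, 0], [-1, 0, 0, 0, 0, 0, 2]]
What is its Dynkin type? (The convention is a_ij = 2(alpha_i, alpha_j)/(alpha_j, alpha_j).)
The matrix has rank 7 with 2's on the diagonal. Reading the off-diagonal entries as Dynkin edges (a single edge where a_ij = a_ji = -1; a double or triple edge where a_ij * a_ji = 2 or 3), the diagram is a chain of 6 nodes with one extra node attached to the third node from one end (E_7). One simple-root ordering that puts it in standard form is (alpha_3, alpha_7, alpha_6, alpha_1, alpha_5, alpha_2, alpha_4). So the algebra is type E_7.

type E_7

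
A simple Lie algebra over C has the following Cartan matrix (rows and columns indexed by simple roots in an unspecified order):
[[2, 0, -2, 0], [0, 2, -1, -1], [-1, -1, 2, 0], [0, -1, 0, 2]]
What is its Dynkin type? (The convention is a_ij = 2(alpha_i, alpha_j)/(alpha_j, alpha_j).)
The matrix has rank 4 with 2's on the diagonal. Reading the off-diagonal entries as Dynkin edges (a single edge where a_ij = a_ji = -1; a double or triple edge where a_ij * a_ji = 2 or 3), the diagram is a chain of 4 nodes with a double edge at one end; the terminal node there is the unique long simple root (C_4). One simple-root ordering that puts it in standard form is (alpha_4, alpha_2, alpha_3, alpha_1). So the algebra is type C_4, i.e. sp(8).

type C_4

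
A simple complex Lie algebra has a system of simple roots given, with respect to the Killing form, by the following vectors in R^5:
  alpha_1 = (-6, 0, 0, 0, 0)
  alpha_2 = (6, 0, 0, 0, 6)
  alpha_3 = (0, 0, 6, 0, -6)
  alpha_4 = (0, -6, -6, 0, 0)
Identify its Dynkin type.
Compute the Cartan integers a_ij = 2(alpha_i, alpha_j)/(alpha_j, alpha_j); the resulting 4x4 Cartan matrix is
[[2, -1, 0, 0], [-2, 2, -1, 0], [0, -1, 2, -1], [0, 0, -1, 2]].
The roots have two lengths (squared-length ratio 2:1); the short ones are alpha_{1}. The associated Dynkin diagram is a chain of 4 nodes with a double edge at one end; the terminal node there is the unique short simple root (B_4), so the type is B_4 (the algebra so(9)).

B_4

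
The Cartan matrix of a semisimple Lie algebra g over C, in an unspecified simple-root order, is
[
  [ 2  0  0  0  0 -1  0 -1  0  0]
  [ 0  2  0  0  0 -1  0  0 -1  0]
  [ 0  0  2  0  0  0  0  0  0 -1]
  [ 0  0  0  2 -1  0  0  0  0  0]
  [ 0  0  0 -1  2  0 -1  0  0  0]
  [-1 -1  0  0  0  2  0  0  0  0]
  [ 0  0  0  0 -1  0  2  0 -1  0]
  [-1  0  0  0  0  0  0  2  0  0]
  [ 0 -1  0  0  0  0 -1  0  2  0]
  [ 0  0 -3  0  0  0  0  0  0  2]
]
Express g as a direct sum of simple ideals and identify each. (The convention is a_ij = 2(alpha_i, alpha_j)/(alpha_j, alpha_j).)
A_8 + G_2

The diagram associated to this matrix has two connected components: the simple roots {alpha_1, alpha_2, alpha_4, alpha_5, alpha_6, alpha_7, alpha_8, alpha_9} form a chain of 8 nodes with single edges (A_8), and {alpha_3, alpha_10} form two nodes joined by a triple edge (G_2). A semisimple Lie algebra decomposes uniquely as the direct sum of simple ideals, one per connected component of its Dynkin diagram, so g ≅ A_8 ⊕ G_2 (dimension 80 + 14 = 94).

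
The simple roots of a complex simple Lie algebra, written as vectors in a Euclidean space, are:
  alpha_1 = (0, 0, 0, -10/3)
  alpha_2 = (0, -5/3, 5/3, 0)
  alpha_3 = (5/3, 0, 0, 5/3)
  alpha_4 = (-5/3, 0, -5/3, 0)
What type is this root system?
C4

Compute the Cartan integers a_ij = 2(alpha_i, alpha_j)/(alpha_j, alpha_j); the resulting 4x4 Cartan matrix is
[[2, 0, -2, 0], [0, 2, 0, -1], [-1, 0, 2, -1], [0, -1, -1, 2]].
The roots have two lengths (squared-length ratio 2:1); the short ones are alpha_{2,3,4}. The associated Dynkin diagram is a chain of 4 nodes with a double edge at one end; the terminal node there is the unique long simple root (C_4), so the type is C_4 (the algebra sp(8)).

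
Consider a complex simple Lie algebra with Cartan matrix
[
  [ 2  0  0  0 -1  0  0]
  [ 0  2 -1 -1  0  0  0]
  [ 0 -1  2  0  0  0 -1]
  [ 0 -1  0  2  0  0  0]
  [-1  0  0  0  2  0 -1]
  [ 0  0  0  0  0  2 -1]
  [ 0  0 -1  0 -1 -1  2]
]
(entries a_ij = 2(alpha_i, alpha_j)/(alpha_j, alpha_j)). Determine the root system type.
The matrix has rank 7 with 2's on the diagonal. Reading the off-diagonal entries as Dynkin edges (a single edge where a_ij = a_ji = -1; a double or triple edge where a_ij * a_ji = 2 or 3), the diagram is a chain of 6 nodes with one extra node attached to the third node from one end (E_7). One simple-root ordering that puts it in standard form is (alpha_1, alpha_6, alpha_5, alpha_7, alpha_3, alpha_2, alpha_4). So the algebra is type E_7.

E_7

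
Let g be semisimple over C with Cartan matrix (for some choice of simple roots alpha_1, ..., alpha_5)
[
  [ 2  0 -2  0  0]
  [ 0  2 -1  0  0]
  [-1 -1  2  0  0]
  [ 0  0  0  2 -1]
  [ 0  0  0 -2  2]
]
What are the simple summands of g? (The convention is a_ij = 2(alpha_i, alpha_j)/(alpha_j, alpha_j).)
The diagram associated to this matrix has two connected components: the simple roots {alpha_4, alpha_5} form a chain of 2 nodes with a double edge at one end; the terminal node there is the unique short simple root (B_2), and {alpha_1, alpha_2, alpha_3} form a chain of 3 nodes with a double edge at one end; the terminal node there is the unique long simple root (C_3). A semisimple Lie algebra decomposes uniquely as the direct sum of simple ideals, one per connected component of its Dynkin diagram, so g ≅ B_2 ⊕ C_3 (dimension 10 + 21 = 31).

B_2 ⊕ C_3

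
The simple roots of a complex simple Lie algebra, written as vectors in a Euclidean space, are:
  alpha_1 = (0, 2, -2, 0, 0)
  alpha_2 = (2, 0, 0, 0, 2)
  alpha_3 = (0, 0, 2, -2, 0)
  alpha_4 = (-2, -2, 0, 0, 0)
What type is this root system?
Compute the Cartan integers a_ij = 2(alpha_i, alpha_j)/(alpha_j, alpha_j); the resulting 4x4 Cartan matrix is
[[2, 0, -1, -1], [0, 2, 0, -1], [-1, 0, 2, 0], [-1, -1, 0, 2]].
All simple roots have the same length, so the diagram is simply laced. The associated Dynkin diagram is a chain of 4 nodes with single edges (A_4), so the type is A_4 (the algebra sl(5)).

A_4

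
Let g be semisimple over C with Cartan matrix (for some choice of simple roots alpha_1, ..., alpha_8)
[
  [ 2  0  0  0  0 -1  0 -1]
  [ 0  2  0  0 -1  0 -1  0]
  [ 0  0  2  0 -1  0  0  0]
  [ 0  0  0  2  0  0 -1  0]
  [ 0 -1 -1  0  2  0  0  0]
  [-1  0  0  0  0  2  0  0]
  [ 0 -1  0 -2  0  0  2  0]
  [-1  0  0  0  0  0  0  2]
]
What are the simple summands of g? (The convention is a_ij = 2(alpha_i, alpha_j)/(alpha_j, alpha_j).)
type A_3 + type B_5

The diagram associated to this matrix has two connected components: the simple roots {alpha_1, alpha_6, alpha_8} form a chain of 3 nodes with single edges (A_3), and {alpha_2, alpha_3, alpha_4, alpha_5, alpha_7} form a chain of 5 nodes with a double edge at one end; the terminal node there is the unique short simple root (B_5). A semisimple Lie algebra decomposes uniquely as the direct sum of simple ideals, one per connected component of its Dynkin diagram, so g ≅ A_3 ⊕ B_5 (dimension 15 + 55 = 70).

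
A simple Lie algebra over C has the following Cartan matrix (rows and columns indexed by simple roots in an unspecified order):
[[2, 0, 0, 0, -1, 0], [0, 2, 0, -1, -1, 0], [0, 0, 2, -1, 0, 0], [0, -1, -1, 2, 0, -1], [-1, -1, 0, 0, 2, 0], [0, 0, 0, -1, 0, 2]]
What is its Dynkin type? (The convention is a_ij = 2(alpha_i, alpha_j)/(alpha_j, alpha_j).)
D6

The matrix has rank 6 with 2's on the diagonal. Reading the off-diagonal entries as Dynkin edges (a single edge where a_ij = a_ji = -1; a double or triple edge where a_ij * a_ji = 2 or 3), the diagram is a chain of 4 nodes with a fork of two nodes at one end (D_6). One simple-root ordering that puts it in standard form is (alpha_1, alpha_5, alpha_2, alpha_4, alpha_6, alpha_3). So the algebra is type D_6, i.e. so(12).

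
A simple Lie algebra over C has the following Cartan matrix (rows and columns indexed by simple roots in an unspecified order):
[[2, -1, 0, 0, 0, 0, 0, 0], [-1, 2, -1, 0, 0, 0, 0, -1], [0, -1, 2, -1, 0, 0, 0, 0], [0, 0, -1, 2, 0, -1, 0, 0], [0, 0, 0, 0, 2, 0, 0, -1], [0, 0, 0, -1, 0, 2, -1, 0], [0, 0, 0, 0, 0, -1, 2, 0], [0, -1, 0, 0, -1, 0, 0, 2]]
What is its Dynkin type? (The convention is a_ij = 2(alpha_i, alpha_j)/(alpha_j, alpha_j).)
The matrix has rank 8 with 2's on the diagonal. Reading the off-diagonal entries as Dynkin edges (a single edge where a_ij = a_ji = -1; a double or triple edge where a_ij * a_ji = 2 or 3), the diagram is a chain of 7 nodes with one extra node attached to the third node from one end (E_8). One simple-root ordering that puts it in standard form is (alpha_5, alpha_1, alpha_8, alpha_2, alpha_3, alpha_4, alpha_6, alpha_7). So the algebra is type E_8.

E_8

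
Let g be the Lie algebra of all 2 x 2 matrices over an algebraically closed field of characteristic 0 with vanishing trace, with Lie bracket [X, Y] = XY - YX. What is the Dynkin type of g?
This is sl(2), which has dimension 2^2 - 1 = 3 and rank 2 - 1 = 1 (a Cartan subalgebra is the diagonal traceless matrices). In the classification of classical Lie algebras, the special linear algebra sl(n+1) has type A_n; here n = 1, so the Dynkin diagram is a chain of 1 nodes with single edges (A_1). Hence the type is A_1.

A_1 (sl(2))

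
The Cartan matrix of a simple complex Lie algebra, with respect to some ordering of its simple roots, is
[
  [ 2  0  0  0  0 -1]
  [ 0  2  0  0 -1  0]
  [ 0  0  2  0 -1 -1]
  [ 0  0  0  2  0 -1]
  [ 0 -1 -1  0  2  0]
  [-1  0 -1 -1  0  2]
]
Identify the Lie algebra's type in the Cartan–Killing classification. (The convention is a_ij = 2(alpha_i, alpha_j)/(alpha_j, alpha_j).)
The matrix has rank 6 with 2's on the diagonal. Reading the off-diagonal entries as Dynkin edges (a single edge where a_ij = a_ji = -1; a double or triple edge where a_ij * a_ji = 2 or 3), the diagram is a chain of 4 nodes with a fork of two nodes at one end (D_6). One simple-root ordering that puts it in standard form is (alpha_2, alpha_5, alpha_3, alpha_6, alpha_1, alpha_4). So the algebra is type D_6, i.e. so(12).

D_6 (so(12))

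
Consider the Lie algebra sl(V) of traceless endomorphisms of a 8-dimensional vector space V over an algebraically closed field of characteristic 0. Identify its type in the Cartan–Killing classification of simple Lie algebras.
A_7

This is sl(8), which has dimension 8^2 - 1 = 63 and rank 8 - 1 = 7 (a Cartan subalgebra is the diagonal traceless matrices). In the classification of classical Lie algebras, the special linear algebra sl(n+1) has type A_n; here n = 7, so the Dynkin diagram is a chain of 7 nodes with single edges (A_7). Hence the type is A_7.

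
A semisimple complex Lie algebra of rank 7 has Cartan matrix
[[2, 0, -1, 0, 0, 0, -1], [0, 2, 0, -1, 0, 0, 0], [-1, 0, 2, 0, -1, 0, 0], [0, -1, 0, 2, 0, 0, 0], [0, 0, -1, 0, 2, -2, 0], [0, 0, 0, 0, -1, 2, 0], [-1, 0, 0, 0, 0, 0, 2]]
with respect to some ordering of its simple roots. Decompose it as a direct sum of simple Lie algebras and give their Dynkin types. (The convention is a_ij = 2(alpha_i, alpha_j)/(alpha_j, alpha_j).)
The diagram associated to this matrix has two connected components: the simple roots {alpha_2, alpha_4} form a chain of 2 nodes with single edges (A_2), and {alpha_1, alpha_3, alpha_5, alpha_6, alpha_7} form a chain of 5 nodes with a double edge at one end; the terminal node there is the unique short simple root (B_5). A semisimple Lie algebra decomposes uniquely as the direct sum of simple ideals, one per connected component of its Dynkin diagram, so g ≅ A_2 ⊕ B_5 (dimension 8 + 55 = 63).

type A_2 + type B_5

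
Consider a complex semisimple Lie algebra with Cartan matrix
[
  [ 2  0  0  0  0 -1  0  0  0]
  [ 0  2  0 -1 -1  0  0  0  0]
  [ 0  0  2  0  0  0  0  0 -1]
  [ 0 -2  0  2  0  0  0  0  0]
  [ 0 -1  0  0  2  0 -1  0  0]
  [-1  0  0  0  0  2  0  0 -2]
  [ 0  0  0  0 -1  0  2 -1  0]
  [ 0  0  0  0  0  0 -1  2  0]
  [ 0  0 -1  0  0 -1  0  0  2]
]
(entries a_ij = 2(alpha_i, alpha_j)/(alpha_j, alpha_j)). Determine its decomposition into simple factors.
The diagram associated to this matrix has two connected components: the simple roots {alpha_2, alpha_4, alpha_5, alpha_7, alpha_8} form a chain of 5 nodes with a double edge at one end; the terminal node there is the unique long simple root (C_5), and {alpha_1, alpha_3, alpha_6, alpha_9} form a chain of 4 nodes with a double edge between the middle two (F_4). A semisimple Lie algebra decomposes uniquely as the direct sum of simple ideals, one per connected component of its Dynkin diagram, so g ≅ C_5 ⊕ F_4 (dimension 55 + 52 = 107).

C_5 (sp(10)) + F_4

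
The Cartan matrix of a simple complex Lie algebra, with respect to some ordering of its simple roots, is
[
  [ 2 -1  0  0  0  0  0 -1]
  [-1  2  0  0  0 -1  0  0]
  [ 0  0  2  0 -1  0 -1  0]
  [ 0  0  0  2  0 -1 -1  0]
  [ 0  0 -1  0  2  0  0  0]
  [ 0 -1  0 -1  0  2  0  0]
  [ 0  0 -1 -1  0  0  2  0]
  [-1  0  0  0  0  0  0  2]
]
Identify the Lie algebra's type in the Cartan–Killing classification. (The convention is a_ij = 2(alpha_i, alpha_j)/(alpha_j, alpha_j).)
A_8

The matrix has rank 8 with 2's on the diagonal. Reading the off-diagonal entries as Dynkin edges (a single edge where a_ij = a_ji = -1; a double or triple edge where a_ij * a_ji = 2 or 3), the diagram is a chain of 8 nodes with single edges (A_8). One simple-root ordering that puts it in standard form is (alpha_8, alpha_1, alpha_2, alpha_6, alpha_4, alpha_7, alpha_3, alpha_5). So the algebra is type A_8, i.e. sl(9).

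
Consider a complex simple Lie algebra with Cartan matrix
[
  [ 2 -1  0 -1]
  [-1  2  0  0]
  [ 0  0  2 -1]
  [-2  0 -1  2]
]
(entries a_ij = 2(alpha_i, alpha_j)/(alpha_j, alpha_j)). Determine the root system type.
type F_4

The matrix has rank 4 with 2's on the diagonal. Reading the off-diagonal entries as Dynkin edges (a single edge where a_ij = a_ji = -1; a double or triple edge where a_ij * a_ji = 2 or 3), the diagram is a chain of 4 nodes with a double edge between the middle two (F_4). One simple-root ordering that puts it in standard form is (alpha_3, alpha_4, alpha_1, alpha_2). So the algebra is type F_4.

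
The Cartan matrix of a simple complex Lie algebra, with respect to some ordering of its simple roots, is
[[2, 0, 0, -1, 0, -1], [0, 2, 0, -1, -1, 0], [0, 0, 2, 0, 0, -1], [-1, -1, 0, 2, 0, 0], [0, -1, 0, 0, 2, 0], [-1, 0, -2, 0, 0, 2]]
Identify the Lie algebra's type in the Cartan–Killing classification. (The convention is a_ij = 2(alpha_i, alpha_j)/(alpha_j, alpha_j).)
The matrix has rank 6 with 2's on the diagonal. Reading the off-diagonal entries as Dynkin edges (a single edge where a_ij = a_ji = -1; a double or triple edge where a_ij * a_ji = 2 or 3), the diagram is a chain of 6 nodes with a double edge at one end; the terminal node there is the unique short simple root (B_6). One simple-root ordering that puts it in standard form is (alpha_5, alpha_2, alpha_4, alpha_1, alpha_6, alpha_3). So the algebra is type B_6, i.e. so(13).

B6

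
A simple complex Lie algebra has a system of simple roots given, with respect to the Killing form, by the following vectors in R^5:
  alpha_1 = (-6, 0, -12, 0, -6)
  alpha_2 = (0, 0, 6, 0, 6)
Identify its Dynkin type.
Compute the Cartan integers a_ij = 2(alpha_i, alpha_j)/(alpha_j, alpha_j); the resulting 2x2 Cartan matrix is
[[2, -3], [-1, 2]].
The roots have two lengths (squared-length ratio 3:1); the short ones are alpha_{2}. The associated Dynkin diagram is two nodes joined by a triple edge (G_2), so the type is G_2.

type G_2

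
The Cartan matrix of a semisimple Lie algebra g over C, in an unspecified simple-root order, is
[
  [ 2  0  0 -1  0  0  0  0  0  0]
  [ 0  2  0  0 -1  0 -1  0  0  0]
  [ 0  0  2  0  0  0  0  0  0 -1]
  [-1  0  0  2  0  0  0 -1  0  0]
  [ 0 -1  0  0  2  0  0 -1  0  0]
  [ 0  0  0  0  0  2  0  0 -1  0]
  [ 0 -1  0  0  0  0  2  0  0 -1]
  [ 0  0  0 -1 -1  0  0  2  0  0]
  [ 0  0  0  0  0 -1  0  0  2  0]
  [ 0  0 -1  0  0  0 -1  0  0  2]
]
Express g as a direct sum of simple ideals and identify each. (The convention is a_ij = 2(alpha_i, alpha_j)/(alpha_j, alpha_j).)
A2 + A8

The diagram associated to this matrix has two connected components: the simple roots {alpha_6, alpha_9} form a chain of 2 nodes with single edges (A_2), and {alpha_1, alpha_2, alpha_3, alpha_4, alpha_5, alpha_7, alpha_8, alpha_10} form a chain of 8 nodes with single edges (A_8). A semisimple Lie algebra decomposes uniquely as the direct sum of simple ideals, one per connected component of its Dynkin diagram, so g ≅ A_2 ⊕ A_8 (dimension 8 + 80 = 88).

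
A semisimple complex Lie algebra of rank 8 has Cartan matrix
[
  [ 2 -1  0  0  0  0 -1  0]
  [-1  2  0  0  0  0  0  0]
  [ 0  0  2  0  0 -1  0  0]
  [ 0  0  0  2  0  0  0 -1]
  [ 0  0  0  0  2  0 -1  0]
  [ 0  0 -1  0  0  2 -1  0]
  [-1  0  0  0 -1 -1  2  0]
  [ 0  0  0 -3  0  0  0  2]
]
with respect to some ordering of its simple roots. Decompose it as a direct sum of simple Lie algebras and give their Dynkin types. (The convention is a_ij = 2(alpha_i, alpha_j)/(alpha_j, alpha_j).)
The diagram associated to this matrix has two connected components: the simple roots {alpha_1, alpha_2, alpha_3, alpha_5, alpha_6, alpha_7} form a chain of 5 nodes with one extra node attached to the third node from one end (E_6), and {alpha_4, alpha_8} form two nodes joined by a triple edge (G_2). A semisimple Lie algebra decomposes uniquely as the direct sum of simple ideals, one per connected component of its Dynkin diagram, so g ≅ E_6 ⊕ G_2 (dimension 78 + 14 = 92).

type E_6 + type G_2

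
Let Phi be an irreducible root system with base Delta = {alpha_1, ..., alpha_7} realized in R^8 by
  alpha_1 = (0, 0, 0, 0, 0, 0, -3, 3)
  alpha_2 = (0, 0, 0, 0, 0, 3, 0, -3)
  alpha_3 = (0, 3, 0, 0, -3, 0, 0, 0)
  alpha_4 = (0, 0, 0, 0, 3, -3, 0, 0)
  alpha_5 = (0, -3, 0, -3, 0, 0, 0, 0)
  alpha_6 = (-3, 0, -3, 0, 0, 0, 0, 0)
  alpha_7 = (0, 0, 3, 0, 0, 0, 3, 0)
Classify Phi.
A7

Compute the Cartan integers a_ij = 2(alpha_i, alpha_j)/(alpha_j, alpha_j); the resulting 7x7 Cartan matrix is
[[2, -1, 0, 0, 0, 0, -1], [-1, 2, 0, -1, 0, 0, 0], [0, 0, 2, -1, -1, 0, 0], [0, -1, -1, 2, 0, 0, 0], [0, 0, -1, 0, 2, 0, 0], [0, 0, 0, 0, 0, 2, -1], [-1, 0, 0, 0, 0, -1, 2]].
All simple roots have the same length, so the diagram is simply laced. The associated Dynkin diagram is a chain of 7 nodes with single edges (A_7), so the type is A_7 (the algebra sl(8)).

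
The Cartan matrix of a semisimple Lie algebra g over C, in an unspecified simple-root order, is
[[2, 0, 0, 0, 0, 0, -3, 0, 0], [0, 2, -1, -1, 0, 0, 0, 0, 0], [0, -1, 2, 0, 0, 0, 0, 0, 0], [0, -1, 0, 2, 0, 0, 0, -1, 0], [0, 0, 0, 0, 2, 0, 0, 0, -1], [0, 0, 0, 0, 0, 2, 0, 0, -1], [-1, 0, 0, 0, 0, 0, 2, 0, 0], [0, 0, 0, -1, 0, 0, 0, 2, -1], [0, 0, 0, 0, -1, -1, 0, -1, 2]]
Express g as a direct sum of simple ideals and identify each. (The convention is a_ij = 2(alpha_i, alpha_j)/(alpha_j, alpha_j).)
The diagram associated to this matrix has two connected components: the simple roots {alpha_2, alpha_3, alpha_4, alpha_5, alpha_6, alpha_8, alpha_9} form a chain of 5 nodes with a fork of two nodes at one end (D_7), and {alpha_1, alpha_7} form two nodes joined by a triple edge (G_2). A semisimple Lie algebra decomposes uniquely as the direct sum of simple ideals, one per connected component of its Dynkin diagram, so g ≅ D_7 ⊕ G_2 (dimension 91 + 14 = 105).

D_7 (so(14)) ⊕ G_2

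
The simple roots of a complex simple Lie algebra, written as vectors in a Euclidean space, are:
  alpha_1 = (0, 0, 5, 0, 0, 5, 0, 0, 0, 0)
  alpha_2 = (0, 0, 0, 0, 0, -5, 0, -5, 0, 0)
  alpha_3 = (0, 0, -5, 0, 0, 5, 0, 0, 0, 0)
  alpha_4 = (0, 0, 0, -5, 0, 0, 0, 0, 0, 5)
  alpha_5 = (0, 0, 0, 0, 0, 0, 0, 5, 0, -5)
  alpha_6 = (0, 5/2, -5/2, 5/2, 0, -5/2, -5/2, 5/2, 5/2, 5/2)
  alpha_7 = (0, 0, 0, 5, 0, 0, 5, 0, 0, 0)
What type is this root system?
Compute the Cartan integers a_ij = 2(alpha_i, alpha_j)/(alpha_j, alpha_j); the resulting 7x7 Cartan matrix is
[[2, -1, 0, 0, 0, -1, 0], [-1, 2, -1, 0, -1, 0, 0], [0, -1, 2, 0, 0, 0, 0], [0, 0, 0, 2, -1, 0, -1], [0, -1, 0, -1, 2, 0, 0], [-1, 0, 0, 0, 0, 2, 0], [0, 0, 0, -1, 0, 0, 2]].
All simple roots have the same length, so the diagram is simply laced. The associated Dynkin diagram is a chain of 6 nodes with one extra node attached to the third node from one end (E_7), so the type is E_7.

E_7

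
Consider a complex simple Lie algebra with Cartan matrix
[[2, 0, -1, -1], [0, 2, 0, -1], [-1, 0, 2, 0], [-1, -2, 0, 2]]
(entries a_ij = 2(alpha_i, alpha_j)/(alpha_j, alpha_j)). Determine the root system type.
The matrix has rank 4 with 2's on the diagonal. Reading the off-diagonal entries as Dynkin edges (a single edge where a_ij = a_ji = -1; a double or triple edge where a_ij * a_ji = 2 or 3), the diagram is a chain of 4 nodes with a double edge at one end; the terminal node there is the unique short simple root (B_4). One simple-root ordering that puts it in standard form is (alpha_3, alpha_1, alpha_4, alpha_2). So the algebra is type B_4, i.e. so(9).

B_4 (so(9))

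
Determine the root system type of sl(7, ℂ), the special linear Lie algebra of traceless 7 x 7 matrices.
This is sl(7), which has dimension 7^2 - 1 = 48 and rank 7 - 1 = 6 (a Cartan subalgebra is the diagonal traceless matrices). In the classification of classical Lie algebras, the special linear algebra sl(n+1) has type A_n; here n = 6, so the Dynkin diagram is a chain of 6 nodes with single edges (A_6). Hence the type is A_6.

A6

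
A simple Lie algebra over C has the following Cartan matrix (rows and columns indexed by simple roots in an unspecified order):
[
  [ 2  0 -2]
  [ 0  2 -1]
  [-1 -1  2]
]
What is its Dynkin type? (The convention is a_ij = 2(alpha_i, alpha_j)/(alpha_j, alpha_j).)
The matrix has rank 3 with 2's on the diagonal. Reading the off-diagonal entries as Dynkin edges (a single edge where a_ij = a_ji = -1; a double or triple edge where a_ij * a_ji = 2 or 3), the diagram is a chain of 3 nodes with a double edge at one end; the terminal node there is the unique long simple root (C_3). One simple-root ordering that puts it in standard form is (alpha_2, alpha_3, alpha_1). So the algebra is type C_3, i.e. sp(6).

C_3 (sp(6))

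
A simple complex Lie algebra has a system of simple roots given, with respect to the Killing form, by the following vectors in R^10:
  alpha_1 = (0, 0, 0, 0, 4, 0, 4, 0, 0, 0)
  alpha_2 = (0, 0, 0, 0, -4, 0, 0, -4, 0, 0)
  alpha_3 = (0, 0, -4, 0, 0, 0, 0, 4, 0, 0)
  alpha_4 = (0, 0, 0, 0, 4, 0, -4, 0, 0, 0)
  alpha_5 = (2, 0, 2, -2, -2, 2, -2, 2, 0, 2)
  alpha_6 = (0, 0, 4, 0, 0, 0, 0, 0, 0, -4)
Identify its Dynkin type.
Compute the Cartan integers a_ij = 2(alpha_i, alpha_j)/(alpha_j, alpha_j); the resulting 6x6 Cartan matrix is
[[2, -1, 0, 0, -1, 0], [-1, 2, -1, -1, 0, 0], [0, -1, 2, 0, 0, -1], [0, -1, 0, 2, 0, 0], [-1, 0, 0, 0, 2, 0], [0, 0, -1, 0, 0, 2]].
All simple roots have the same length, so the diagram is simply laced. The associated Dynkin diagram is a chain of 5 nodes with one extra node attached to the third node from one end (E_6), so the type is E_6.

E_6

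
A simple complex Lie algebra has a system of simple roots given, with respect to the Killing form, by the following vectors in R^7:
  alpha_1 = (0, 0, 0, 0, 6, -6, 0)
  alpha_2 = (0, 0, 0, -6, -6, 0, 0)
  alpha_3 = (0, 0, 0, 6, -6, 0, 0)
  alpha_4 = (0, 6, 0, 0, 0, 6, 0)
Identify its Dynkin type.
D_4

Compute the Cartan integers a_ij = 2(alpha_i, alpha_j)/(alpha_j, alpha_j); the resulting 4x4 Cartan matrix is
[[2, -1, -1, -1], [-1, 2, 0, 0], [-1, 0, 2, 0], [-1, 0, 0, 2]].
All simple roots have the same length, so the diagram is simply laced. The associated Dynkin diagram is a chain of 2 nodes with a fork of two nodes at one end (D_4), so the type is D_4 (the algebra so(8)).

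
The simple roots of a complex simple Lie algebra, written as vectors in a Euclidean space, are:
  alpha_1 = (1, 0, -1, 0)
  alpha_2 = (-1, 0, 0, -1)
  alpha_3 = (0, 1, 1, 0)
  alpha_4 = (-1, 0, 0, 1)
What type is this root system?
D_4 (so(8))

Compute the Cartan integers a_ij = 2(alpha_i, alpha_j)/(alpha_j, alpha_j); the resulting 4x4 Cartan matrix is
[[2, -1, -1, -1], [-1, 2, 0, 0], [-1, 0, 2, 0], [-1, 0, 0, 2]].
All simple roots have the same length, so the diagram is simply laced. The associated Dynkin diagram is a chain of 2 nodes with a fork of two nodes at one end (D_4), so the type is D_4 (the algebra so(8)).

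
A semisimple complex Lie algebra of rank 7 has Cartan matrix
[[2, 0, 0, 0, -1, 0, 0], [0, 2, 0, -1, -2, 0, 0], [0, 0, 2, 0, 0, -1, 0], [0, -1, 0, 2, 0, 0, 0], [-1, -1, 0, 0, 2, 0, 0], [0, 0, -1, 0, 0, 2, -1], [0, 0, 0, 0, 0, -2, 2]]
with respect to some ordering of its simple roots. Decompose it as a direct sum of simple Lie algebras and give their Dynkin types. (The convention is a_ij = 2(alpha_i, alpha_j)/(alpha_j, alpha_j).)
C3 ⊕ F4

The diagram associated to this matrix has two connected components: the simple roots {alpha_3, alpha_6, alpha_7} form a chain of 3 nodes with a double edge at one end; the terminal node there is the unique long simple root (C_3), and {alpha_1, alpha_2, alpha_4, alpha_5} form a chain of 4 nodes with a double edge between the middle two (F_4). A semisimple Lie algebra decomposes uniquely as the direct sum of simple ideals, one per connected component of its Dynkin diagram, so g ≅ C_3 ⊕ F_4 (dimension 21 + 52 = 73).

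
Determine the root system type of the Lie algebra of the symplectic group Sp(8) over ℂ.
This is sp(8), which has dimension 8(8+1)/2 = 36 and rank 8/2 = 4. In the classification of classical Lie algebras, the symplectic algebra sp(2n) has type C_n; here n = 4, so the Dynkin diagram is a chain of 4 nodes with a double edge at one end; the terminal node there is the unique long simple root (C_4). Hence the type is C_4.

C4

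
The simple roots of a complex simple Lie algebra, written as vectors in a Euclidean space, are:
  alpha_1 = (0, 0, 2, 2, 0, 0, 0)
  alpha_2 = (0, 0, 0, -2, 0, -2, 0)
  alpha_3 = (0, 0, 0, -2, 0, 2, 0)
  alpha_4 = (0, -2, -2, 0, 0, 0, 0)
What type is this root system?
Compute the Cartan integers a_ij = 2(alpha_i, alpha_j)/(alpha_j, alpha_j); the resulting 4x4 Cartan matrix is
[[2, -1, -1, -1], [-1, 2, 0, 0], [-1, 0, 2, 0], [-1, 0, 0, 2]].
All simple roots have the same length, so the diagram is simply laced. The associated Dynkin diagram is a chain of 2 nodes with a fork of two nodes at one end (D_4), so the type is D_4 (the algebra so(8)).

D4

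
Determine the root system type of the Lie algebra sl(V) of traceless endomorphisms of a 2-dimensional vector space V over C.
A_1

This is sl(2), which has dimension 2^2 - 1 = 3 and rank 2 - 1 = 1 (a Cartan subalgebra is the diagonal traceless matrices). In the classification of classical Lie algebras, the special linear algebra sl(n+1) has type A_n; here n = 1, so the Dynkin diagram is a chain of 1 nodes with single edges (A_1). Hence the type is A_1.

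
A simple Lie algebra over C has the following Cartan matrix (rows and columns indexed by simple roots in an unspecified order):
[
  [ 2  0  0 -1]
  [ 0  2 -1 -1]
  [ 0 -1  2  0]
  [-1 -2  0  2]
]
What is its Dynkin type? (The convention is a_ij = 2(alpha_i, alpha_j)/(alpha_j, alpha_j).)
The matrix has rank 4 with 2's on the diagonal. Reading the off-diagonal entries as Dynkin edges (a single edge where a_ij = a_ji = -1; a double or triple edge where a_ij * a_ji = 2 or 3), the diagram is a chain of 4 nodes with a double edge between the middle two (F_4). One simple-root ordering that puts it in standard form is (alpha_1, alpha_4, alpha_2, alpha_3). So the algebra is type F_4.

type F_4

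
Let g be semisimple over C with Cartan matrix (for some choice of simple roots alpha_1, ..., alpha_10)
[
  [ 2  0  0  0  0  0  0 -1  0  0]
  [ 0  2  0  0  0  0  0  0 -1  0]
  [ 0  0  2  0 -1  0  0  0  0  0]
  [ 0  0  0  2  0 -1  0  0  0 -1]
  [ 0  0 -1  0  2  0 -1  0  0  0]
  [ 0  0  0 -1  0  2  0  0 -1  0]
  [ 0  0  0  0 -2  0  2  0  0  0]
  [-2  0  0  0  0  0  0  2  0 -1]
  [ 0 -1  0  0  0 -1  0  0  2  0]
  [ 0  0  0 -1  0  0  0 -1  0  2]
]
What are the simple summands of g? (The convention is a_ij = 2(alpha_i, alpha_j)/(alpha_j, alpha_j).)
B_7 ⊕ C_3

The diagram associated to this matrix has two connected components: the simple roots {alpha_1, alpha_2, alpha_4, alpha_6, alpha_8, alpha_9, alpha_10} form a chain of 7 nodes with a double edge at one end; the terminal node there is the unique short simple root (B_7), and {alpha_3, alpha_5, alpha_7} form a chain of 3 nodes with a double edge at one end; the terminal node there is the unique long simple root (C_3). A semisimple Lie algebra decomposes uniquely as the direct sum of simple ideals, one per connected component of its Dynkin diagram, so g ≅ B_7 ⊕ C_3 (dimension 105 + 21 = 126).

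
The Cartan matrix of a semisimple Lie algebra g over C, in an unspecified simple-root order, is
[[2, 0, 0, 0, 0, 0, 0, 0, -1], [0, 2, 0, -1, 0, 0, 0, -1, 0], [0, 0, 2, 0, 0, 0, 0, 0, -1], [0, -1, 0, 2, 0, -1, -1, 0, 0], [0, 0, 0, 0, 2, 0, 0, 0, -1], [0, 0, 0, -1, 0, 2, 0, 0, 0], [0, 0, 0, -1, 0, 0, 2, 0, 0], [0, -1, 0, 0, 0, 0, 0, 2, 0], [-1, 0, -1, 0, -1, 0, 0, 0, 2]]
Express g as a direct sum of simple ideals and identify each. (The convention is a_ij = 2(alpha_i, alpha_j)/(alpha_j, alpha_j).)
D_4 (so(8)) ⊕ D_5 (so(10))

The diagram associated to this matrix has two connected components: the simple roots {alpha_1, alpha_3, alpha_5, alpha_9} form a chain of 2 nodes with a fork of two nodes at one end (D_4), and {alpha_2, alpha_4, alpha_6, alpha_7, alpha_8} form a chain of 3 nodes with a fork of two nodes at one end (D_5). A semisimple Lie algebra decomposes uniquely as the direct sum of simple ideals, one per connected component of its Dynkin diagram, so g ≅ D_4 ⊕ D_5 (dimension 28 + 45 = 73).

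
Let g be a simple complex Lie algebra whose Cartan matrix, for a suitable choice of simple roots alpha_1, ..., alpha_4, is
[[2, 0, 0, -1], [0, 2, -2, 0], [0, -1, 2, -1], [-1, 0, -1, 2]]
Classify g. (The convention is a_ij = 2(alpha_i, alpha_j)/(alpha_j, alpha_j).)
The matrix has rank 4 with 2's on the diagonal. Reading the off-diagonal entries as Dynkin edges (a single edge where a_ij = a_ji = -1; a double or triple edge where a_ij * a_ji = 2 or 3), the diagram is a chain of 4 nodes with a double edge at one end; the terminal node there is the unique long simple root (C_4). One simple-root ordering that puts it in standard form is (alpha_1, alpha_4, alpha_3, alpha_2). So the algebra is type C_4, i.e. sp(8).

C_4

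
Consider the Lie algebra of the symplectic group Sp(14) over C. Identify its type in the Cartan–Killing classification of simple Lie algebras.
This is sp(14), which has dimension 14(14+1)/2 = 105 and rank 14/2 = 7. In the classification of classical Lie algebras, the symplectic algebra sp(2n) has type C_n; here n = 7, so the Dynkin diagram is a chain of 7 nodes with a double edge at one end; the terminal node there is the unique long simple root (C_7). Hence the type is C_7.

type C_7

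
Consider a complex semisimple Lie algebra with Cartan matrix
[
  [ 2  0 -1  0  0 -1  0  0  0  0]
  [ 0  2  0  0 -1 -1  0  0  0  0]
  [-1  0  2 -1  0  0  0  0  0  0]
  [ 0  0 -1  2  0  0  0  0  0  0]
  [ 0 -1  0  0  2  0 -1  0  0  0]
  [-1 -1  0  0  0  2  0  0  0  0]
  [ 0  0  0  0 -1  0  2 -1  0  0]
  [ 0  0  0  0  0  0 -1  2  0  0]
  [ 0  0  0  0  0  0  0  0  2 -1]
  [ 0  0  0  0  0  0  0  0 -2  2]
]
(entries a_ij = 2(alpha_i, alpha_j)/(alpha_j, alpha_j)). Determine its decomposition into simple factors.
The diagram associated to this matrix has two connected components: the simple roots {alpha_1, alpha_2, alpha_3, alpha_4, alpha_5, alpha_6, alpha_7, alpha_8} form a chain of 8 nodes with single edges (A_8), and {alpha_9, alpha_10} form a chain of 2 nodes with a double edge at one end; the terminal node there is the unique short simple root (B_2). A semisimple Lie algebra decomposes uniquely as the direct sum of simple ideals, one per connected component of its Dynkin diagram, so g ≅ A_8 ⊕ B_2 (dimension 80 + 10 = 90).

A_8 (sl(9)) ⊕ B_2 (so(5))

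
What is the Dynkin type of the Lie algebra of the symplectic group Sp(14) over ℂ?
C7

This is sp(14), which has dimension 14(14+1)/2 = 105 and rank 14/2 = 7. In the classification of classical Lie algebras, the symplectic algebra sp(2n) has type C_n; here n = 7, so the Dynkin diagram is a chain of 7 nodes with a double edge at one end; the terminal node there is the unique long simple root (C_7). Hence the type is C_7.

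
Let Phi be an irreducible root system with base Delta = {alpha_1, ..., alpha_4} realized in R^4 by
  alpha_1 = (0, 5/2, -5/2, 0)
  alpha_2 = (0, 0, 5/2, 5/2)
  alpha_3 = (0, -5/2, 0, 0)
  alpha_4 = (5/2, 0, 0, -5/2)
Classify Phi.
B4

Compute the Cartan integers a_ij = 2(alpha_i, alpha_j)/(alpha_j, alpha_j); the resulting 4x4 Cartan matrix is
[[2, -1, -2, 0], [-1, 2, 0, -1], [-1, 0, 2, 0], [0, -1, 0, 2]].
The roots have two lengths (squared-length ratio 2:1); the short ones are alpha_{3}. The associated Dynkin diagram is a chain of 4 nodes with a double edge at one end; the terminal node there is the unique short simple root (B_4), so the type is B_4 (the algebra so(9)).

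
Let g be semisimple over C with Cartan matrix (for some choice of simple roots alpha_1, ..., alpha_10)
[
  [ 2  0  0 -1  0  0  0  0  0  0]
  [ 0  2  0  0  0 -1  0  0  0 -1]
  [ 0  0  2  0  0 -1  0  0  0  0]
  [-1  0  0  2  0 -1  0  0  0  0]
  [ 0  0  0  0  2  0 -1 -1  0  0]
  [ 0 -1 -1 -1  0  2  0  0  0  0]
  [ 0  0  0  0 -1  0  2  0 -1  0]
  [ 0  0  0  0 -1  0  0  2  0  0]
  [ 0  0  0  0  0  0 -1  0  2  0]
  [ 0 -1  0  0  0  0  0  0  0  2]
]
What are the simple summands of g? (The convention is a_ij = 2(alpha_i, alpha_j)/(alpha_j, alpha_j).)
The diagram associated to this matrix has two connected components: the simple roots {alpha_5, alpha_7, alpha_8, alpha_9} form a chain of 4 nodes with single edges (A_4), and {alpha_1, alpha_2, alpha_3, alpha_4, alpha_6, alpha_10} form a chain of 5 nodes with one extra node attached to the third node from one end (E_6). A semisimple Lie algebra decomposes uniquely as the direct sum of simple ideals, one per connected component of its Dynkin diagram, so g ≅ A_4 ⊕ E_6 (dimension 24 + 78 = 102).

A4 ⊕ E6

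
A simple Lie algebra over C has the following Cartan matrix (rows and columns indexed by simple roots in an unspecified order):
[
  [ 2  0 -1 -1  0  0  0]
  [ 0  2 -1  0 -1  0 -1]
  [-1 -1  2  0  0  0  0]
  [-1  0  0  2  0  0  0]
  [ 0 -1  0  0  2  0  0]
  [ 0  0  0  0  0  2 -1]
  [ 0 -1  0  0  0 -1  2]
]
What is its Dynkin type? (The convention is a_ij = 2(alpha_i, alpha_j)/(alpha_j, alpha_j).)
The matrix has rank 7 with 2's on the diagonal. Reading the off-diagonal entries as Dynkin edges (a single edge where a_ij = a_ji = -1; a double or triple edge where a_ij * a_ji = 2 or 3), the diagram is a chain of 6 nodes with one extra node attached to the third node from one end (E_7). One simple-root ordering that puts it in standard form is (alpha_6, alpha_5, alpha_7, alpha_2, alpha_3, alpha_1, alpha_4). So the algebra is type E_7.

E7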